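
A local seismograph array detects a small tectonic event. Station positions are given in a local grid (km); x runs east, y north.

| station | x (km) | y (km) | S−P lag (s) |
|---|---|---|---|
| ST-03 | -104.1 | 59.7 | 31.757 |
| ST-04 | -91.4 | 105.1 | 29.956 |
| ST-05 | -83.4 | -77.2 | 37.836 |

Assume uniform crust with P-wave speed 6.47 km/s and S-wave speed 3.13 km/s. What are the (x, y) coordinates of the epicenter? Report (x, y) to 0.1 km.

Distance from S−P lag: d = Δt · v_P v_S / (v_P − v_S) = Δt · (6.47·3.13)/(6.47−3.13) ≈ 6.0632·Δt.
So d_ST-03 = 192.55, d_ST-04 = 181.63, d_ST-05 = 229.41 km.
Circle about each station: (x + 104.1)² + (y − 59.7)² = 192.55²; (x + 91.4)² + (y − 105.1)² = 181.63²; (x + 83.4)² + (y + 77.2)² = 229.41².
Subtracting the ST-03 equation from the ST-04 and ST-05 equations removes the quadratic terms:
25.4 x + 90.8 y = 9085.12
41.4 x − 273.8 y = -17038.95
Solving the 2×2 system: x ≈ 87.8, y ≈ 75.5 km.

x ≈ 87.8 km, y ≈ 75.5 km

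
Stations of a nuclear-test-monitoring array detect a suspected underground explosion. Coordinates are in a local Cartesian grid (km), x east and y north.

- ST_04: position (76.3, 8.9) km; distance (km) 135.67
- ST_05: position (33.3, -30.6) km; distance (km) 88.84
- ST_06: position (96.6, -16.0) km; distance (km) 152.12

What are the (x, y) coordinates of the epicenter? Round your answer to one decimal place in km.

Circle about each station: (x − 76.3)² + (y − 8.9)² = 135.67²; (x − 33.3)² + (y + 30.6)² = 88.84²; (x − 96.6)² + (y + 16.0)² = 152.12².
Subtracting the ST_04 equation from the ST_05 and ST_06 equations removes the quadratic terms:
-86.0 x − 79.0 y = 6658.15
40.6 x − 49.8 y = -1047.49
Solving the 2×2 system: x ≈ -55.3, y ≈ -24.1 km.
Check against ST_04 (with the unrounded x, y): √((x − 76.3)²+(y − 8.9)²) = 135.68 ≈ 135.67 km. ✓

x ≈ -55.3 km, y ≈ -24.1 km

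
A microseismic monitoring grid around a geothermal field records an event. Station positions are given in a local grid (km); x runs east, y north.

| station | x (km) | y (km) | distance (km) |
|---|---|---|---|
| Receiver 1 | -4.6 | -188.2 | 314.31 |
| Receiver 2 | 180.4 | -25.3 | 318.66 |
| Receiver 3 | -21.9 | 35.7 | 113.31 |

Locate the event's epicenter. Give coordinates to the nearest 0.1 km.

Circle about each station: (x + 4.6)² + (y + 188.2)² = 314.31²; (x − 180.4)² + (y + 25.3)² = 318.66²; (x + 21.9)² + (y − 35.7)² = 113.31².
Subtracting the Receiver 1 equation from the Receiver 2 and Receiver 3 equations removes the quadratic terms:
370.0 x + 325.8 y = -5009.57
-34.6 x + 447.8 y = 52265.32
Solving the 2×2 system: x ≈ -108.9, y ≈ 108.3 km.

-108.9 km east, 108.3 km north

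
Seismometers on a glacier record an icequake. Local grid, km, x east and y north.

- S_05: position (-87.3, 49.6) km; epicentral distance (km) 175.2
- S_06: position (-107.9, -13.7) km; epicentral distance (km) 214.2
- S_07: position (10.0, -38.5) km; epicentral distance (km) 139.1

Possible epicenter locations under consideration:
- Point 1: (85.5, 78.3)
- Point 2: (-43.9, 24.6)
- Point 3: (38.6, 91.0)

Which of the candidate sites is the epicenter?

Point 1

For each candidate, compare |candidate − station| to the reported distance:
Point 1: residuals S_05 0.0, S_06 0.0, S_07 0.0 → max 0.0 km
Point 2: residuals S_05 125.1, S_06 139.6, S_07 56.1 → max 139.6 km
Point 3: residuals S_05 42.7, S_06 34.1, S_07 6.5 → max 42.7 km
Only Point 1 has all residuals ≈ 0.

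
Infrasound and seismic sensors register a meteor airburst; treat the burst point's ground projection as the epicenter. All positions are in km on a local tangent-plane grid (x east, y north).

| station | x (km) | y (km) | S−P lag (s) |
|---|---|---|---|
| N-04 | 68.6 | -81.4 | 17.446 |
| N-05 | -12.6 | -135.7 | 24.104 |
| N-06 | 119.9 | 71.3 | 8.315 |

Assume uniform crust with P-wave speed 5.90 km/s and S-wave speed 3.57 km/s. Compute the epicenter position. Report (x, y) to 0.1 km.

(44.8, 74.5)

Distance from S−P lag: d = Δt · v_P v_S / (v_P − v_S) = Δt · (5.90·3.57)/(5.90−3.57) ≈ 9.0399·Δt.
So d_N-04 = 157.71, d_N-05 = 217.90, d_N-06 = 75.17 km.
Circle about each station: (x − 68.6)² + (y + 81.4)² = 157.71²; (x + 12.6)² + (y + 135.7)² = 217.90²; (x − 119.9)² + (y − 71.3)² = 75.17².
Subtracting pairs of circle equations eliminates x²+y² and gives linear equations (the radical axes):
-162.4 x − 108.6 y = -15366.64
102.6 x + 305.4 y = 27349.70
Solving the 2×2 system: x ≈ 44.8, y ≈ 74.5 km.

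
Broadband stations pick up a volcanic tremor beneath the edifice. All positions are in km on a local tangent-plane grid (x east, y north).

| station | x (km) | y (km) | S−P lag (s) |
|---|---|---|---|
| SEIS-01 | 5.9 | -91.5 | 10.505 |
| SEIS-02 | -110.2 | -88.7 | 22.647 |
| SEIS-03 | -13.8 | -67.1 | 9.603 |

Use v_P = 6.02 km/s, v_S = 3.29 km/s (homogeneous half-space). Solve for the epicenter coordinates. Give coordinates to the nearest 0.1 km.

(40.7, -23.7)

Distance from S−P lag: d = Δt · v_P v_S / (v_P − v_S) = Δt · (6.02·3.29)/(6.02−3.29) ≈ 7.2549·Δt.
So d_SEIS-01 = 76.21, d_SEIS-02 = 164.30, d_SEIS-03 = 69.67 km.
Circle about each station: (x − 5.9)² + (y + 91.5)² = 76.21²; (x + 110.2)² + (y + 88.7)² = 164.30²; (x + 13.8)² + (y + 67.1)² = 69.67².
Subtracting the SEIS-01 equation from the SEIS-02 and SEIS-03 equations removes the quadratic terms:
-232.2 x + 5.6 y = -9581.86
-39.4 x + 48.8 y = -2760.15
Solving the 2×2 system: x ≈ 40.7, y ≈ -23.7 km.
Check against SEIS-01 (with the unrounded x, y): √((x − 5.9)²+(y + 91.5)²) = 76.20 ≈ 76.21 km. ✓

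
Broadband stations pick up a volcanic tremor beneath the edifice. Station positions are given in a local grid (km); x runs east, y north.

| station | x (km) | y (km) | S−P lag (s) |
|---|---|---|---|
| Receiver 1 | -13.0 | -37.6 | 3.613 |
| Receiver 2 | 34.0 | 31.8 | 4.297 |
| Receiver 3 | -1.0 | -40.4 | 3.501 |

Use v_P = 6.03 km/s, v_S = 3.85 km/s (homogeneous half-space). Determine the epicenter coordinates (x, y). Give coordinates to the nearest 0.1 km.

Distance from S−P lag: d = Δt · v_P v_S / (v_P − v_S) = Δt · (6.03·3.85)/(6.03−3.85) ≈ 10.6493·Δt.
So d_Receiver 1 = 38.48, d_Receiver 2 = 45.76, d_Receiver 3 = 37.28 km.
Circle about each station: (x + 13.0)² + (y + 37.6)² = 38.48²; (x − 34.0)² + (y − 31.8)² = 45.76²; (x + 1.0)² + (y + 40.4)² = 37.28².
Subtracting the Receiver 1 equation from the Receiver 2 and Receiver 3 equations removes the quadratic terms:
94.0 x + 138.8 y = -28.79
24.0 x − 5.6 y = 141.31
Solving the 2×2 system: x ≈ 5.0, y ≈ -3.6 km.

(5.0, -3.6)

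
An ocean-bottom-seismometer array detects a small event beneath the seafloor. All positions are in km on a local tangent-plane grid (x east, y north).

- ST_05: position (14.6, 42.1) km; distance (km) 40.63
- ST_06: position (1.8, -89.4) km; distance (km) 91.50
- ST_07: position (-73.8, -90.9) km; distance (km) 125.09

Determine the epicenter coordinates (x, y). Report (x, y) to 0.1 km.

10.3 km east, 1.7 km north

Circle about each station: (x − 14.6)² + (y − 42.1)² = 40.63²; (x − 1.8)² + (y + 89.4)² = 91.50²; (x + 73.8)² + (y + 90.9)² = 125.09².
Subtracting pairs of circle equations eliminates x²+y² and gives linear equations (the radical axes):
-25.6 x − 263.0 y = -711.42
-176.8 x − 266.0 y = -2273.03
Solving the 2×2 system: x ≈ 10.3, y ≈ 1.7 km.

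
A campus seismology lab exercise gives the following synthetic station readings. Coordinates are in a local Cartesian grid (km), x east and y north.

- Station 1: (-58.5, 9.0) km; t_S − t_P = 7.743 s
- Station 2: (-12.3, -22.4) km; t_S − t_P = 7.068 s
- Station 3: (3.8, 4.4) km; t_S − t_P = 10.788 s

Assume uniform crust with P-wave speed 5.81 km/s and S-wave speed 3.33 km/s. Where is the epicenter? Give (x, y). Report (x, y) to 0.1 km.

Distance from S−P lag: d = Δt · v_P v_S / (v_P − v_S) = Δt · (5.81·3.33)/(5.81−3.33) ≈ 7.8013·Δt.
So d_Station 1 = 60.41, d_Station 2 = 55.14, d_Station 3 = 84.16 km.
Circle about each station: (x + 58.5)² + (y − 9.0)² = 60.41²; (x + 12.3)² + (y + 22.4)² = 55.14²; (x − 3.8)² + (y − 4.4)² = 84.16².
Subtracting the Station 1 equation from the Station 2 and Station 3 equations removes the quadratic terms:
92.4 x − 62.8 y = -2241.25
124.6 x − 9.2 y = -6902.99
Solving the 2×2 system: x ≈ -59.2, y ≈ -51.4 km.
Check against Station 1 (with the unrounded x, y): √((x + 58.5)²+(y − 9.0)²) = 60.41 ≈ 60.41 km. ✓

(-59.2, -51.4)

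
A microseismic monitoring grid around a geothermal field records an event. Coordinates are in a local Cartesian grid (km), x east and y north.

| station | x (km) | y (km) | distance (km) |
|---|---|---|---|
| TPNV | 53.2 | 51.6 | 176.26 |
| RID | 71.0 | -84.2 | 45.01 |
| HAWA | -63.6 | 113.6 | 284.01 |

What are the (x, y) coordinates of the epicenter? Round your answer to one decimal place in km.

x ≈ 100.5 km, y ≈ -118.2 km

Circle about each station: (x − 53.2)² + (y − 51.6)² = 176.26²; (x − 71.0)² + (y + 84.2)² = 45.01²; (x + 63.6)² + (y − 113.6)² = 284.01².
Subtracting the TPNV equation from the RID and HAWA equations removes the quadratic terms:
35.6 x − 271.6 y = 35679.53
-233.6 x + 124.0 y = -38136.97
Solving the 2×2 system: x ≈ 100.5, y ≈ -118.2 km.
Check against TPNV (with the unrounded x, y): √((x − 53.2)²+(y − 51.6)²) = 176.26 ≈ 176.26 km. ✓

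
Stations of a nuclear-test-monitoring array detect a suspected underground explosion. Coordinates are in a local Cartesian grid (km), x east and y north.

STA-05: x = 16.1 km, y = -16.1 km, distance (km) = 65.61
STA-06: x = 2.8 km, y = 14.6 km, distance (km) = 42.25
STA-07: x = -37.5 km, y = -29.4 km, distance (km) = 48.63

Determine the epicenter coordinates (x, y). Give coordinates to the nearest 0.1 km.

Circle about each station: (x − 16.1)² + (y + 16.1)² = 65.61²; (x − 2.8)² + (y − 14.6)² = 42.25²; (x + 37.5)² + (y + 29.4)² = 48.63².
Subtracting pairs of circle equations eliminates x²+y² and gives linear equations (the radical axes):
-26.6 x + 61.4 y = 2222.19
-107.2 x − 26.6 y = 3691.99
Solving the 2×2 system: x ≈ -39.2, y ≈ 19.2 km.

x ≈ -39.2 km, y ≈ 19.2 km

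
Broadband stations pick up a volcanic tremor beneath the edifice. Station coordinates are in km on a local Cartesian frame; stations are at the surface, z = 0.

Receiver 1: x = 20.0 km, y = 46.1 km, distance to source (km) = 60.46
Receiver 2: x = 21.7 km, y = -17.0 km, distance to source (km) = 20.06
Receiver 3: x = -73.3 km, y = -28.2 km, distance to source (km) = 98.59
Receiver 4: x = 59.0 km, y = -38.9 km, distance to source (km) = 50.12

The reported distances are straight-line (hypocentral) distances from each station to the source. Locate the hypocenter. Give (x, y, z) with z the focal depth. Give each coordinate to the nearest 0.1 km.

Each station gives a sphere (x−x_i)² + (y−y_i)² + z² = d_i² (stations at z=0).
Subtracting the Receiver 1 sphere from Receiver 2 and Receiver 3: z² cancels, leaving linear equations in x and y:
3.4 x − 126.2 y = 1487.69
-186.6 x − 148.6 y = -2421.66
Solving: x ≈ 21.896, y ≈ -11.198 km (keep extra digits for the depth step; rounded: 21.9, -11.2).
Then from the Receiver 1 sphere: z² = 60.46² − (x − 20.0)² − (y − 46.1)² with x = 21.896, y = -11.198, so z ≈ 19.203 ≈ 19.2 km.

x ≈ 21.9 km, y ≈ -11.2 km, depth ≈ 19.2 km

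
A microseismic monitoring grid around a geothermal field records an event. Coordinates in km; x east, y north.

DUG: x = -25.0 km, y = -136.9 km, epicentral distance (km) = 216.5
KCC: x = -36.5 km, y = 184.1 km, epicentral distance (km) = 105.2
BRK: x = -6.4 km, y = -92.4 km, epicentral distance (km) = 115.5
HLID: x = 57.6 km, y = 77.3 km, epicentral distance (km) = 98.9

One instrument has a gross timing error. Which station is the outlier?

Solve using three stations at a time. Using DUG, KCC, HLID (subtract circle equations pairwise → linear system) gives (x, y) ≈ (-41.3, 79.0).
Distances from that point to each station vs reported:
  DUG: calculated 216.5 vs reported 216.5 → residual 0.0 km
  KCC: calculated 105.2 vs reported 105.2 → residual 0.0 km
  BRK: calculated 174.9 vs reported 115.5 → residual 59.4 km
  HLID: calculated 98.9 vs reported 98.9 → residual 0.0 km
DUG, KCC, HLID are mutually consistent (residuals ≈ 0); BRK is off by 59.4 km.

BRK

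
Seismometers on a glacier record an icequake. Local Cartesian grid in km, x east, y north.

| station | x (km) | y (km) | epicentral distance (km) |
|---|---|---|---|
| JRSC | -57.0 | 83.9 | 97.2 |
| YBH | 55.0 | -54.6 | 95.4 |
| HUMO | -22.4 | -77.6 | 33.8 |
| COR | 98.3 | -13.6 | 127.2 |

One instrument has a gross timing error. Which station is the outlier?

Solve using three stations at a time. Using JRSC, YBH, COR (subtract circle equations pairwise → linear system) gives (x, y) ≈ (-28.8, -9.1).
Distances from that point to each station vs reported:
  JRSC: calculated 97.2 vs reported 97.2 → residual 0.0 km
  YBH: calculated 95.4 vs reported 95.4 → residual 0.0 km
  HUMO: calculated 68.8 vs reported 33.8 → residual 35.0 km
  COR: calculated 127.2 vs reported 127.2 → residual 0.0 km
JRSC, YBH, COR are mutually consistent (residuals ≈ 0); HUMO is off by 35.0 km.

HUMO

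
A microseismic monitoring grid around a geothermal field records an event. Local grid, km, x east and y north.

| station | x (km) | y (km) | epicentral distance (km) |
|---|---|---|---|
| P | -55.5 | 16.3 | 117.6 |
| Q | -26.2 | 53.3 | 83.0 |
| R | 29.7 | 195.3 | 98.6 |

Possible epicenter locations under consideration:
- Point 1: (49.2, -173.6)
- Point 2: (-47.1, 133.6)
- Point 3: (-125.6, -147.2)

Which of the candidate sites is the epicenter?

Point 2

For each candidate, compare |candidate − station| to the reported distance:
Point 1: residuals P 99.3, Q 156.1, R 270.8 → max 270.8 km
Point 2: residuals P 0.0, Q 0.0, R 0.1 → max 0.1 km
Point 3: residuals P 60.3, Q 140.8, R 277.5 → max 277.5 km
Only Point 2 has all residuals ≈ 0.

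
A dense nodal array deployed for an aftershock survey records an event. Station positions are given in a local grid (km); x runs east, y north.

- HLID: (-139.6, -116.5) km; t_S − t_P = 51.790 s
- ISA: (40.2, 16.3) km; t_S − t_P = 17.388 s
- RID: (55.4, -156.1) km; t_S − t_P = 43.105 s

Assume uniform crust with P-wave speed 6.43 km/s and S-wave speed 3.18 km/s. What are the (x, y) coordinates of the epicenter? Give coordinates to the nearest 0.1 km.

Distance from S−P lag: d = Δt · v_P v_S / (v_P − v_S) = Δt · (6.43·3.18)/(6.43−3.18) ≈ 6.2915·Δt.
So d_HLID = 325.84, d_ISA = 109.40, d_RID = 271.20 km.
Circle about each station: (x + 139.6)² + (y + 116.5)² = 325.84²; (x − 40.2)² + (y − 16.3)² = 109.40²; (x − 55.4)² + (y + 156.1)² = 271.20².
Subtracting the HLID equation from the ISA and RID equations removes the quadratic terms:
359.6 x + 265.6 y = 63024.67
390.0 x − 79.2 y = 26998.23
Solving the 2×2 system: x ≈ 92.1, y ≈ 112.6 km.
Check against HLID (with the unrounded x, y): √((x + 139.6)²+(y + 116.5)²) = 325.84 ≈ 325.84 km. ✓

(92.1, 112.6)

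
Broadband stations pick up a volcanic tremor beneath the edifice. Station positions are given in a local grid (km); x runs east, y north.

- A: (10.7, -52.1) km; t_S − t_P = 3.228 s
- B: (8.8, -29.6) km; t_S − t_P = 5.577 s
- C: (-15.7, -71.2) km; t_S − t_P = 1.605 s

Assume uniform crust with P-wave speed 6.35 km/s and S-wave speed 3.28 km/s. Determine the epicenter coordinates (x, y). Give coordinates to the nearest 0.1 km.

Distance from S−P lag: d = Δt · v_P v_S / (v_P − v_S) = Δt · (6.35·3.28)/(6.35−3.28) ≈ 6.7844·Δt.
So d_A = 21.90, d_B = 37.84, d_C = 10.89 km.
Circle about each station: (x − 10.7)² + (y + 52.1)² = 21.90²; (x − 8.8)² + (y + 29.6)² = 37.84²; (x + 15.7)² + (y + 71.2)² = 10.89².
Subtracting pairs of circle equations eliminates x²+y² and gives linear equations (the radical axes):
-3.8 x + 45.0 y = -2827.56
-52.8 x − 38.2 y = 2848.05
Solving the 2×2 system: x ≈ -8.0, y ≈ -63.5 km.
Check against A (with the unrounded x, y): √((x − 10.7)²+(y + 52.1)²) = 21.90 ≈ 21.90 km. ✓

(-8.0, -63.5)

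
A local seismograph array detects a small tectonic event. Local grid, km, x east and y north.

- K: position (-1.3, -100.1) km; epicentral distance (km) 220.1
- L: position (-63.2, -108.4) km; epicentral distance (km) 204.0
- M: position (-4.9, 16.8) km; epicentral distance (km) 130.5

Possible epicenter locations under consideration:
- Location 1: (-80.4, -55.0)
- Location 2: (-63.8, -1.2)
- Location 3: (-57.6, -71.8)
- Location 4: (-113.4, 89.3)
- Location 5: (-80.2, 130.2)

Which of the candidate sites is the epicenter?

Location 4

For each candidate, compare |candidate − station| to the reported distance:
Location 1: residuals K 129.0, L 147.9, M 26.3 → max 147.9 km
Location 2: residuals K 103.1, L 96.8, M 68.9 → max 103.1 km
Location 3: residuals K 157.1, L 167.0, M 27.4 → max 167.0 km
Location 4: residuals K 0.0, L 0.0, M 0.0 → max 0.0 km
Location 5: residuals K 23.3, L 35.2, M 5.6 → max 35.2 km
Only Location 4 has all residuals ≈ 0.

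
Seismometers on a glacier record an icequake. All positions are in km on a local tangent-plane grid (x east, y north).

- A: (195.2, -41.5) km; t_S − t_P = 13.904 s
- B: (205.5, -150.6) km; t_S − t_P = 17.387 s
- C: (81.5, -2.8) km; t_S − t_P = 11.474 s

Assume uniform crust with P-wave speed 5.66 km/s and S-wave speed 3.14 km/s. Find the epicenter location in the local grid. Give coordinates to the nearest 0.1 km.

Distance from S−P lag: d = Δt · v_P v_S / (v_P − v_S) = Δt · (5.66·3.14)/(5.66−3.14) ≈ 7.0525·Δt.
So d_A = 98.06, d_B = 122.62, d_C = 80.92 km.
Circle about each station: (x − 195.2)² + (y + 41.5)² = 98.06²; (x − 205.5)² + (y + 150.6)² = 122.62²; (x − 81.5)² + (y + 2.8)² = 80.92².
Subtracting the A equation from the B and C equations removes the quadratic terms:
20.6 x − 218.2 y = 19665.42
-227.4 x + 77.4 y = -30107.48
Solving the 2×2 system: x ≈ 105.1, y ≈ -80.2 km.

x ≈ 105.1 km, y ≈ -80.2 km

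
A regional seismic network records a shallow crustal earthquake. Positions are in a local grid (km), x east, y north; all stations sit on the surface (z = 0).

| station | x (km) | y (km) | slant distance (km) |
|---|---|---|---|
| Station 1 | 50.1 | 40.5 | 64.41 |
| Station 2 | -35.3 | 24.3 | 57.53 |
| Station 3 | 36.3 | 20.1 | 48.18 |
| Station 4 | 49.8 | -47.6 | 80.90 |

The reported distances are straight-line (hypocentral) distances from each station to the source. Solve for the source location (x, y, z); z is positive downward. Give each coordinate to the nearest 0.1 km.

Each station gives a sphere (x−x_i)² + (y−y_i)² + z² = d_i² (stations at z=0).
Subtracting the Station 1 sphere from Station 2 and Station 3: z² cancels, leaving linear equations in x and y:
-170.8 x − 32.4 y = -1474.73
-27.6 x − 40.8 y = -601.22
Solving: x ≈ 6.699, y ≈ 10.205 km (keep extra digits for the depth step; rounded: 6.7, 10.2).
Then from the Station 1 sphere: z² = 64.41² − (x − 50.1)² − (y − 40.5)² with x = 6.699, y = 10.205, so z ≈ 36.704 ≈ 36.7 km.

x ≈ 6.7 km, y ≈ 10.2 km, depth ≈ 36.7 km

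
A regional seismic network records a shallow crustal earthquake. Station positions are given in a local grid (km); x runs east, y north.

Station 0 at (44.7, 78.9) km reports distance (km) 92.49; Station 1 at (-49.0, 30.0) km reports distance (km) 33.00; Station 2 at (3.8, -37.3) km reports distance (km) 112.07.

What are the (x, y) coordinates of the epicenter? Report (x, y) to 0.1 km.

Circle about each station: (x − 44.7)² + (y − 78.9)² = 92.49²; (x + 49.0)² + (y − 30.0)² = 33.00²; (x − 3.8)² + (y + 37.3)² = 112.07².
Subtracting the Station 0 equation from the Station 1 and Station 2 equations removes the quadratic terms:
-187.4 x − 97.8 y = 2543.10
-81.8 x − 232.4 y = -10822.85
Solving the 2×2 system: x ≈ -46.4, y ≈ 62.9 km.

-46.4 km east, 62.9 km north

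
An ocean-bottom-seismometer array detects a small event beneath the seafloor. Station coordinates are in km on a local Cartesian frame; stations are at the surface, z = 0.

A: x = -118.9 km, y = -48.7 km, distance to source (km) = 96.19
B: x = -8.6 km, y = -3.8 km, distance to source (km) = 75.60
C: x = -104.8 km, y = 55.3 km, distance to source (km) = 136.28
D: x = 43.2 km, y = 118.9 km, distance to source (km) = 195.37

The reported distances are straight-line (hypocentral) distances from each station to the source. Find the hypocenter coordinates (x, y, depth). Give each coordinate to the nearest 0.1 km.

Each station gives a sphere (x−x_i)² + (y−y_i)² + z² = d_i² (stations at z=0).
Subtracting the A sphere from B and C: z² cancels, leaving linear equations in x and y:
220.6 x + 89.8 y = -12883.34
28.2 x + 208.0 y = -11787.49
Solving: x ≈ -37.396, y ≈ -51.601 km (keep extra digits for the depth step; rounded: -37.4, -51.6).
Then from the A sphere: z² = 96.19² − (x + 118.9)² − (y + 48.7)² with x = -37.396, y = -51.601, so z ≈ 51.002 ≈ 51.0 km.
Check against D (with the unrounded solution): distance 195.36 ≈ 195.37 km. ✓

x ≈ -37.4 km, y ≈ -51.6 km, depth ≈ 51.0 km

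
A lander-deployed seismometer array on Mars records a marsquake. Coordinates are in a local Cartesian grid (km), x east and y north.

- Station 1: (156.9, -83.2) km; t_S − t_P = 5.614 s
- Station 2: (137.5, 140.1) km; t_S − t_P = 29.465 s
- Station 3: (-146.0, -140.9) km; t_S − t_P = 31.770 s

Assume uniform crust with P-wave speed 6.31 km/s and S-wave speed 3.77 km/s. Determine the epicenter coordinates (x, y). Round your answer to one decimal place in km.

Distance from S−P lag: d = Δt · v_P v_S / (v_P − v_S) = Δt · (6.31·3.77)/(6.31−3.77) ≈ 9.3656·Δt.
So d_Station 1 = 52.58, d_Station 2 = 275.96, d_Station 3 = 297.55 km.
Circle about each station: (x − 156.9)² + (y + 83.2)² = 52.58²; (x − 137.5)² + (y − 140.1)² = 275.96²; (x + 146.0)² + (y + 140.9)² = 297.55².
Subtracting the Station 1 equation from the Station 2 and Station 3 equations removes the quadratic terms:
-38.8 x + 446.6 y = -66394.86
-605.8 x − 115.4 y = -76142.39
Solving the 2×2 system: x ≈ 151.5, y ≈ -135.5 km.

(151.5, -135.5)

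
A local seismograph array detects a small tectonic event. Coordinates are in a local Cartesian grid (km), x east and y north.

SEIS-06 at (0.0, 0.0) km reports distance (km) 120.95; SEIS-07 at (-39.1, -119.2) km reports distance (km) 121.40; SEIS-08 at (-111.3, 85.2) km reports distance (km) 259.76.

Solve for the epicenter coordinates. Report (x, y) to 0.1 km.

x ≈ 79.1 km, y ≈ -91.5 km

Circle about each station: x² + y² = 120.95²; (x + 39.1)² + (y + 119.2)² = 121.40²; (x + 111.3)² + (y − 85.2)² = 259.76².
Subtracting the SEIS-06 equation from the SEIS-07 and SEIS-08 equations removes the quadratic terms:
-78.2 x − 238.4 y = 15628.39
-222.6 x + 170.4 y = -33199.63
Solving the 2×2 system: x ≈ 79.1, y ≈ -91.5 km.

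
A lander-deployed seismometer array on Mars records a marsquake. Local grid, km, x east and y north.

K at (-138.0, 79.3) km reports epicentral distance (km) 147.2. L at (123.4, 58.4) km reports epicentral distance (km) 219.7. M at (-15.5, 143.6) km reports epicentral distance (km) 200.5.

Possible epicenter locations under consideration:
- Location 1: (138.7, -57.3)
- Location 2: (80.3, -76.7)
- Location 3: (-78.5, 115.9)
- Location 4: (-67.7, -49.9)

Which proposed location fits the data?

Location 4

For each candidate, compare |candidate − station| to the reported distance:
Location 1: residuals K 161.4, L 103.0, M 52.8 → max 161.4 km
Location 2: residuals K 121.1, L 77.9, M 39.7 → max 121.1 km
Location 3: residuals K 77.3, L 9.8, M 131.7 → max 131.7 km
Location 4: residuals K 0.1, L 0.0, M 0.1 → max 0.1 km
Only Location 4 has all residuals ≈ 0.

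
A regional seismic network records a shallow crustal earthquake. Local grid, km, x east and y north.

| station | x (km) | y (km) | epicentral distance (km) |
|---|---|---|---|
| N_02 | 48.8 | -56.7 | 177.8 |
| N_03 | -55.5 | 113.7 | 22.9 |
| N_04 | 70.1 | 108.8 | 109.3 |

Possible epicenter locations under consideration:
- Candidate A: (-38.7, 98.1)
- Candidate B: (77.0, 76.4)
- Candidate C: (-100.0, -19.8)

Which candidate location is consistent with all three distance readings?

For each candidate, compare |candidate − station| to the reported distance:
Candidate A: residuals N_02 0.0, N_03 0.0, N_04 0.0 → max 0.0 km
Candidate B: residuals N_02 41.7, N_03 114.8, N_04 76.2 → max 114.8 km
Candidate C: residuals N_02 24.5, N_03 117.8, N_04 103.9 → max 117.8 km
Only Candidate A has all residuals ≈ 0.

Candidate A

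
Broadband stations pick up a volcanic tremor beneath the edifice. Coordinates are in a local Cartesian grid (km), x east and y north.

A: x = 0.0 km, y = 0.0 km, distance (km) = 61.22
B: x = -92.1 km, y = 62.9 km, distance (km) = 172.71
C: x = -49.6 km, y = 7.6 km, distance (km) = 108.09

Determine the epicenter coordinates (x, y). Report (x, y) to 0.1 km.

Circle about each station: x² + y² = 61.22²; (x + 92.1)² + (y − 62.9)² = 172.71²; (x + 49.6)² + (y − 7.6)² = 108.09².
Subtracting the A equation from the B and C equations removes the quadratic terms:
-184.2 x + 125.8 y = -13642.04
-99.2 x + 15.2 y = -5417.64
Solving the 2×2 system: x ≈ 49.0, y ≈ -36.7 km.
Check against A (with the unrounded x, y): √(x²+y²) = 61.22 ≈ 61.22 km. ✓

(49.0, -36.7)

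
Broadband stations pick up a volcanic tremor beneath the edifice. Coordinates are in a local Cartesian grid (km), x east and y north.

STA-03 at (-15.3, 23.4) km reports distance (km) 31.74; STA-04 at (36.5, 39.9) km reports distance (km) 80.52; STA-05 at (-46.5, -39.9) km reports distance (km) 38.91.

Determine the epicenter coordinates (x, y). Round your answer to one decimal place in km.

x ≈ -30.8 km, y ≈ -4.3 km

Circle about each station: (x + 15.3)² + (y − 23.4)² = 31.74²; (x − 36.5)² + (y − 39.9)² = 80.52²; (x + 46.5)² + (y + 39.9)² = 38.91².
Subtracting the STA-03 equation from the STA-04 and STA-05 equations removes the quadratic terms:
103.6 x + 33.0 y = -3333.43
-62.4 x − 126.6 y = 2466.05
Solving the 2×2 system: x ≈ -30.8, y ≈ -4.3 km.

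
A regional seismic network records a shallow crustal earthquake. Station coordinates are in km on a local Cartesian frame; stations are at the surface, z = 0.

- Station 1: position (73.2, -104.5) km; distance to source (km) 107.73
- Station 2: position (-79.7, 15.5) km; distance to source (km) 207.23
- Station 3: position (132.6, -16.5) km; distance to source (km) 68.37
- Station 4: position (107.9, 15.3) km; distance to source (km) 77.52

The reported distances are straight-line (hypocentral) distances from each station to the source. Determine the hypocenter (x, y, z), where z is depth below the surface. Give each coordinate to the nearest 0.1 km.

(112.5, -27.6, 64.4)

Each station gives a sphere (x−x_i)² + (y−y_i)² + z² = d_i² (stations at z=0).
Subtracting the Station 1 sphere from Station 2 and Station 3: z² cancels, leaving linear equations in x and y:
-305.8 x + 240.0 y = -41024.67
118.8 x + 176.0 y = 8507.82
Solving: x ≈ 112.497, y ≈ -27.596 km (keep extra digits for the depth step; rounded: 112.5, -27.6).
Then from the Station 1 sphere: z² = 107.73² − (x − 73.2)² − (y + 104.5)² with x = 112.497, y = -27.596, so z ≈ 64.399 ≈ 64.4 km.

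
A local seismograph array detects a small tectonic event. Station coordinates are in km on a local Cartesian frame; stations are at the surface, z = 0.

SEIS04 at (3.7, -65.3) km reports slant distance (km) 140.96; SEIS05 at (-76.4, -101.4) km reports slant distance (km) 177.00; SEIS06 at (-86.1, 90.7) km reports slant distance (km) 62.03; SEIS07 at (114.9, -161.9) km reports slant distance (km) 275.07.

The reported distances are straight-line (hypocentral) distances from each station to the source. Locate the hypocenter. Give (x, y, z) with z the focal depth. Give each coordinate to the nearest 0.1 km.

x ≈ -33.3 km, y ≈ 68.6 km, depth ≈ 23.9 km

Each station gives a sphere (x−x_i)² + (y−y_i)² + z² = d_i² (stations at z=0).
Subtracting the SEIS04 sphere from SEIS05 and SEIS06: z² cancels, leaving linear equations in x and y:
-160.2 x − 72.2 y = 381.86
-179.6 x + 312.0 y = 27383.92
Solving: x ≈ -33.301, y ≈ 68.600 km (keep extra digits for the depth step; rounded: -33.3, 68.6).
Then from the SEIS04 sphere: z² = 140.96² − (x − 3.7)² − (y + 65.3)² with x = -33.301, y = 68.600, so z ≈ 23.905 ≈ 23.9 km.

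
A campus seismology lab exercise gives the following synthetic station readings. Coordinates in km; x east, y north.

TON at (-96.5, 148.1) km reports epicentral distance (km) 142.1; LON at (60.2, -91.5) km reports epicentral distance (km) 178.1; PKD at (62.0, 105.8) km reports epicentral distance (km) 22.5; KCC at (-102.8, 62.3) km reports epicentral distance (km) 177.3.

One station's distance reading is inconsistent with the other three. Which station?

Solve using three stations at a time. Using LON, PKD, KCC (subtract circle equations pairwise → linear system) gives (x, y) ≈ (72.9, 86.1).
Distances from that point to each station vs reported:
  TON: calculated 180.4 vs reported 142.1 → residual 38.3 km
  LON: calculated 178.1 vs reported 178.1 → residual 0.0 km
  PKD: calculated 22.5 vs reported 22.5 → residual 0.0 km
  KCC: calculated 177.3 vs reported 177.3 → residual 0.0 km
LON, PKD, KCC are mutually consistent (residuals ≈ 0); TON is off by 38.3 km.

TON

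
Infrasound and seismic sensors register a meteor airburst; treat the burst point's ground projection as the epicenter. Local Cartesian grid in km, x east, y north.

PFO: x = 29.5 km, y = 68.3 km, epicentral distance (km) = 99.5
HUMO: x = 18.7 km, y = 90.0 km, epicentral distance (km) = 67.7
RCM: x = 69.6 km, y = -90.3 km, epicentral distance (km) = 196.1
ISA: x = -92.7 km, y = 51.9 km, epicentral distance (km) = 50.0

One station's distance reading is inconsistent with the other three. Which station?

Solve using three stations at a time. Using HUMO, RCM, ISA (subtract circle equations pairwise → linear system) gives (x, y) ≈ (-45.5, 68.5).
Distances from that point to each station vs reported:
  PFO: calculated 75.0 vs reported 99.5 → residual 24.5 km
  HUMO: calculated 67.7 vs reported 67.7 → residual 0.0 km
  RCM: calculated 196.1 vs reported 196.1 → residual 0.0 km
  ISA: calculated 50.0 vs reported 50.0 → residual 0.0 km
HUMO, RCM, ISA are mutually consistent (residuals ≈ 0); PFO is off by 24.5 km.

PFO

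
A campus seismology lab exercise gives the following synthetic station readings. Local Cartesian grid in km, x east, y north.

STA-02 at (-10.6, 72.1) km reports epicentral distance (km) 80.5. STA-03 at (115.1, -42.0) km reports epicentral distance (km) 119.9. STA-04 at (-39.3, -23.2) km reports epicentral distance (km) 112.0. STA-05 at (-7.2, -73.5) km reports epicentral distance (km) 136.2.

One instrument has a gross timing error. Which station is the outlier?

STA-02

Solve using three stations at a time. Using STA-03, STA-04, STA-05 (subtract circle equations pairwise → linear system) gives (x, y) ≈ (42.4, 53.3).
Distances from that point to each station vs reported:
  STA-02: calculated 56.3 vs reported 80.5 → residual 24.2 km
  STA-03: calculated 119.8 vs reported 119.9 → residual 0.1 km
  STA-04: calculated 111.9 vs reported 112.0 → residual 0.1 km
  STA-05: calculated 136.1 vs reported 136.2 → residual 0.1 km
STA-03, STA-04, STA-05 are mutually consistent (residuals ≈ 0); STA-02 is off by 24.2 km.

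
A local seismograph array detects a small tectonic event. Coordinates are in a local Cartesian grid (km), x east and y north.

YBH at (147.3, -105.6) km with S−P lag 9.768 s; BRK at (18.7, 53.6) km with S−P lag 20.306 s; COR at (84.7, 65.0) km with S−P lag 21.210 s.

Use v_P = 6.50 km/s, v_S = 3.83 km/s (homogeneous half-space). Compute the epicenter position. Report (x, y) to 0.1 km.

Distance from S−P lag: d = Δt · v_P v_S / (v_P − v_S) = Δt · (6.50·3.83)/(6.50−3.83) ≈ 9.3240·Δt.
So d_YBH = 91.08, d_BRK = 189.33, d_COR = 197.76 km.
Circle about each station: (x − 147.3)² + (y + 105.6)² = 91.08²; (x − 18.7)² + (y − 53.6)² = 189.33²; (x − 84.7)² + (y − 65.0)² = 197.76².
Subtracting the YBH equation from the BRK and COR equations removes the quadratic terms:
-257.2 x + 318.4 y = -57176.28
-125.2 x + 341.2 y = -52263.01
Solving the 2×2 system: x ≈ 59.9, y ≈ -131.2 km.

(59.9, -131.2)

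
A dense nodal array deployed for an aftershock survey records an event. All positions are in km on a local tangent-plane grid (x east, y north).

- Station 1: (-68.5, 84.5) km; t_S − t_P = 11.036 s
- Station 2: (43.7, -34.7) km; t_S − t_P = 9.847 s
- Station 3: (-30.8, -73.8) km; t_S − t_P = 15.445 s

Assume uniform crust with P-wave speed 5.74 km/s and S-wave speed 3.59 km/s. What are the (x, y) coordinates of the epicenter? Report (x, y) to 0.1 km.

x ≈ 34.2 km, y ≈ 59.2 km

Distance from S−P lag: d = Δt · v_P v_S / (v_P − v_S) = Δt · (5.74·3.59)/(5.74−3.59) ≈ 9.5845·Δt.
So d_Station 1 = 105.77, d_Station 2 = 94.38, d_Station 3 = 148.03 km.
Circle about each station: (x + 68.5)² + (y − 84.5)² = 105.77²; (x − 43.7)² + (y + 34.7)² = 94.38²; (x + 30.8)² + (y + 73.8)² = 148.03².
Subtracting pairs of circle equations eliminates x²+y² and gives linear equations (the radical axes):
224.4 x − 238.4 y = -6439.01
75.4 x − 316.6 y = -16163.01
Solving the 2×2 system: x ≈ 34.2, y ≈ 59.2 km.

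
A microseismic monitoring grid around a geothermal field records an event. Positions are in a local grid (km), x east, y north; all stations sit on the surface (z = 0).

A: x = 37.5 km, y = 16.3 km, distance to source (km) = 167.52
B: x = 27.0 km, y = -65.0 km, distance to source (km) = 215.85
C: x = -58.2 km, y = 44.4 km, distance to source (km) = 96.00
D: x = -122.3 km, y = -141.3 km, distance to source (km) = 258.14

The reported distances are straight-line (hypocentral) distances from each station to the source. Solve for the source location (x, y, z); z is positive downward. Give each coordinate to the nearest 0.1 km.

Each station gives a sphere (x−x_i)² + (y−y_i)² + z² = d_i² (stations at z=0).
Subtracting the A sphere from B and C: z² cancels, leaving linear equations in x and y:
-21.0 x − 162.6 y = -15246.21
-191.4 x + 56.2 y = 22533.61
Solving: x ≈ -86.903, y ≈ 104.989 km (keep extra digits for the depth step; rounded: -86.9, 105.0).
Then from the A sphere: z² = 167.52² − (x − 37.5)² − (y − 16.3)² with x = -86.903, y = 104.989, so z ≈ 68.710 ≈ 68.7 km.
Check against D (with the unrounded solution): distance 258.13 ≈ 258.14 km. ✓

x ≈ -86.9 km, y ≈ 105.0 km, depth ≈ 68.7 km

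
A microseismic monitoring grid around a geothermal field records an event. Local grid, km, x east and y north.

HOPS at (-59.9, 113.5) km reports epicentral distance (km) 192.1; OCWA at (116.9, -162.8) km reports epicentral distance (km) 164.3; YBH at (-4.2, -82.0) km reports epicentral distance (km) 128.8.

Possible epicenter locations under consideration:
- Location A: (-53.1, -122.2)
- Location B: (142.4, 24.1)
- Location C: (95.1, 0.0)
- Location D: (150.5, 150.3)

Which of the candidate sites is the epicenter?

Location C

For each candidate, compare |candidate − station| to the reported distance:
Location A: residuals HOPS 43.7, OCWA 10.5, YBH 65.5 → max 65.5 km
Location B: residuals HOPS 29.1, OCWA 24.3, YBH 52.2 → max 52.2 km
Location C: residuals HOPS 0.0, OCWA 0.0, YBH 0.0 → max 0.0 km
Location D: residuals HOPS 21.5, OCWA 150.6, YBH 150.3 → max 150.6 km
Only Location C has all residuals ≈ 0.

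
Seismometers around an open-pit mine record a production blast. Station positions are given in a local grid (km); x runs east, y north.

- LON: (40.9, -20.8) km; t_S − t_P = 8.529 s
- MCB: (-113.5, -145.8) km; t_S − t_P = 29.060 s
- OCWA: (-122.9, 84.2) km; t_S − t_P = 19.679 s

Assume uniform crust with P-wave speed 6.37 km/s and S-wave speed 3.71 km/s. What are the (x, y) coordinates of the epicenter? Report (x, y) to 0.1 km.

49.4 km east, 54.5 km north

Distance from S−P lag: d = Δt · v_P v_S / (v_P − v_S) = Δt · (6.37·3.71)/(6.37−3.71) ≈ 8.8845·Δt.
So d_LON = 75.78, d_MCB = 258.18, d_OCWA = 174.84 km.
Circle about each station: (x − 40.9)² + (y + 20.8)² = 75.78²; (x + 113.5)² + (y + 145.8)² = 258.18²; (x + 122.9)² + (y − 84.2)² = 174.84².
Subtracting pairs of circle equations eliminates x²+y² and gives linear equations (the radical axes):
-308.8 x − 250.0 y = -28879.86
-327.6 x + 210.0 y = -4737.82
Solving the 2×2 system: x ≈ 49.4, y ≈ 54.5 km.
Check against LON (with the unrounded x, y): √((x − 40.9)²+(y + 20.8)²) = 75.78 ≈ 75.78 km. ✓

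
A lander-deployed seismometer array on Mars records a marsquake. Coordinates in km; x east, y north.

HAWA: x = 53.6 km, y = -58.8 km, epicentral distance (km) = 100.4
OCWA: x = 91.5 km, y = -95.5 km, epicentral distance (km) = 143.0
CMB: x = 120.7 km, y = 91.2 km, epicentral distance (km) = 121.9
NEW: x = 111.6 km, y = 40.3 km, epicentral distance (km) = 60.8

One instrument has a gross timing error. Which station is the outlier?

CMB

Solve using three stations at a time. Using HAWA, OCWA, NEW (subtract circle equations pairwise → linear system) gives (x, y) ≈ (50.7, 41.6).
Distances from that point to each station vs reported:
  HAWA: calculated 100.4 vs reported 100.4 → residual 0.0 km
  OCWA: calculated 143.0 vs reported 143.0 → residual 0.0 km
  CMB: calculated 85.8 vs reported 121.9 → residual 36.1 km
  NEW: calculated 60.9 vs reported 60.8 → residual 0.1 km
HAWA, OCWA, NEW are mutually consistent (residuals ≈ 0); CMB is off by 36.1 km.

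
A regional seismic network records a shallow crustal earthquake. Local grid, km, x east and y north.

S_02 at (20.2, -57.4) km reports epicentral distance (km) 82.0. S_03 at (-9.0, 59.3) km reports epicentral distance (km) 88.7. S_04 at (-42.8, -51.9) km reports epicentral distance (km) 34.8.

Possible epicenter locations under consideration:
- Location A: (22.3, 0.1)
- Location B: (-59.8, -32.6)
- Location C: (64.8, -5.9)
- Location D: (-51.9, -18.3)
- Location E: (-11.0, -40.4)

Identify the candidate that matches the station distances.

For each candidate, compare |candidate − station| to the reported distance:
Location A: residuals S_02 24.5, S_03 21.7, S_04 48.5 → max 48.5 km
Location B: residuals S_02 1.8, S_03 16.3, S_04 9.1 → max 16.3 km
Location C: residuals S_02 13.9, S_03 9.8, S_04 82.2 → max 82.2 km
Location D: residuals S_02 0.0, S_03 0.0, S_04 0.0 → max 0.0 km
Location E: residuals S_02 46.5, S_03 11.0, S_04 1.0 → max 46.5 km
Only Location D has all residuals ≈ 0.

Location D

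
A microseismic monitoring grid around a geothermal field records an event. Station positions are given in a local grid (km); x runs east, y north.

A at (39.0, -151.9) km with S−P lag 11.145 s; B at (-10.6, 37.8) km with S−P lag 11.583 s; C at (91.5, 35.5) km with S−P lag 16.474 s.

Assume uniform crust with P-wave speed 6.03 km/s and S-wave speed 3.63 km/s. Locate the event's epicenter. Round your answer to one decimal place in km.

Distance from S−P lag: d = Δt · v_P v_S / (v_P − v_S) = Δt · (6.03·3.63)/(6.03−3.63) ≈ 9.1204·Δt.
So d_A = 101.65, d_B = 105.64, d_C = 150.25 km.
Circle about each station: (x − 39.0)² + (y + 151.9)² = 101.65²; (x + 10.6)² + (y − 37.8)² = 105.64²; (x − 91.5)² + (y − 35.5)² = 150.25².
Subtracting the A equation from the B and C equations removes the quadratic terms:
-99.2 x + 379.4 y = -23880.50
105.0 x + 374.8 y = -27204.45
Solving the 2×2 system: x ≈ -17.8, y ≈ -67.6 km.

(-17.8, -67.6)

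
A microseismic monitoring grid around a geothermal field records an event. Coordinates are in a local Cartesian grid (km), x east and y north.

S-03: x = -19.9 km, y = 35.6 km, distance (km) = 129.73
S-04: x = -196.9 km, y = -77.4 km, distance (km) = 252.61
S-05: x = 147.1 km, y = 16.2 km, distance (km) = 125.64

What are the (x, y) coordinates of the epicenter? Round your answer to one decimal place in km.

(55.6, -69.9)

Circle about each station: (x + 19.9)² + (y − 35.6)² = 129.73²; (x + 196.9)² + (y + 77.4)² = 252.61²; (x − 147.1)² + (y − 16.2)² = 125.64².
Subtracting pairs of circle equations eliminates x²+y² and gives linear equations (the radical axes):
-354.0 x − 226.0 y = -3884.94
334.0 x − 38.8 y = 21281.94
Solving the 2×2 system: x ≈ 55.6, y ≈ -69.9 km.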